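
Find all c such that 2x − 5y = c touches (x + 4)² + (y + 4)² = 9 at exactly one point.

c = 12 ± 3√29

For a tangent, require d(centre, line) = r = 3.
|2·(−4) − 5·(−4) − c| / √29 = 3
|c − (12)| = 3√29.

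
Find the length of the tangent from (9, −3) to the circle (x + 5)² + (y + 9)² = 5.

Centre (−5, −9), r² = 5. |PO|² = (14)² + (6)² = 232.
The tangent meets the radius at right angles, so tangent² = |PO|² − r² = 232 − 5 = 227.

√227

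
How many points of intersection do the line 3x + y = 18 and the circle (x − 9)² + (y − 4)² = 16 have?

0

Substituting the line into the circle gives 10x² − 102x + 261 = 0.
Δ = 10404 − 10440 = −36.
No real roots: the line does not meet the circle.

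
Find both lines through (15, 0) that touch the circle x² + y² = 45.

Let a tangent through (15, 0) have slope m. Its distance from (0, 0) must equal 3√5:
(−15m − (0))² = 45(m² + 1)
4m² − 1 = 0, so m = 1/2 or m = −1/2.
Through (15, 0) these give x − 2y = 15 and x + 2y = 15.

x − 2y = 15 and x + 2y = 15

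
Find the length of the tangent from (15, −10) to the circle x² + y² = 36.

17

With centre O = (0, 0), |OP|² = 325 and r² = 36.
The tangent meets the radius at right angles, so tangent² = |PO|² − r² = 325 − 36 = 289.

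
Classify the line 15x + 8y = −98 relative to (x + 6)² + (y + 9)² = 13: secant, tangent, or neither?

Substituting the line into the circle gives 289x² + 1548x + 2148 = 0.
Discriminant = (1548)² − 4·289·(2148) = −86784 < 0.
No real roots: the line does not meet the circle.

neither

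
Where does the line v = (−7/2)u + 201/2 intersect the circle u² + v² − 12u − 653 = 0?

(23, 20) and (31, −8)

From the line, v = (201 − 7u)/2. Substituting:
53u² − 2862u + 37789 = 0  ⟹  u² − 54u + 713 = 0
u = 31 or u = 23, giving (31, −8) and (23, 20).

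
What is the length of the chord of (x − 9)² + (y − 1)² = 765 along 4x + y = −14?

12√17

The distance from (9, 1) to the line is 51/√17, and r² = 765.
Chord = 2√(r² − d²) = 2·√(612) = 12√17.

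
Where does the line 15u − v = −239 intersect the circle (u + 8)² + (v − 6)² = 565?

Express v = 15u + 239 and substitute into the circle:
226u² + 7006u + 53788 = 0  ⟹  u² + 31u + 238 = 0
u = −14 or u = −17, giving (−14, 29) and (−17, −16).

(−17, −16) and (−14, 29)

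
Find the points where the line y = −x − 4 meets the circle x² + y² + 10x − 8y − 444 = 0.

Substitute y = −x − 4:
2x² + 26x − 396 = 0  ⟹  x² + 13x − 198 = 0
x = 9 or x = −22, giving (9, −13) and (−22, 18).

(−22, 18) and (9, −13)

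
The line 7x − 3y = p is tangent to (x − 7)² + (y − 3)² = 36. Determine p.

Tangency holds when the distance from the centre (7, 3) to the line equals the radius 6:
|7·7 − 3·3 − p| / √58 = 6
|p − (40)| = 6√58.

p = 40 ± 6√58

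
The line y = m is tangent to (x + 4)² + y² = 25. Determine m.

For a tangent, require d(centre, line) = r = 5.
|0·(−4) + 1·0 − m| / √1 = 5
|m| = 5, so m = 5 or m = −5.

m = −5 or m = 5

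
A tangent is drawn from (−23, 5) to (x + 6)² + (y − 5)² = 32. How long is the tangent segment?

√257

The centre is (−6, 5) and r = 4√2. The square of the distance from P to the centre is 289 + 0 = 289.
By the tangent–radius right angle, tangent length = √(|PO|² − r²) = √257.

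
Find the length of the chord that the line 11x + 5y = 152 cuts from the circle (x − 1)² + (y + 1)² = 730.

Express y = (152 − 11x)/5 and substitute into the circle:
146x² − 3504x + 6424 = 0  ⟹  x² − 24x + 44 = 0
x = 22 or x = 2, giving (22, −18) and (2, 26).
|(22, −18) − (2, 26)| = √((20)² + (−44)²) = 4√146.

4√146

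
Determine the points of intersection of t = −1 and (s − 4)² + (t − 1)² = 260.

(−12, −1) and (20, −1)

From the line, t = −1. Substituting:
s² − 8s − 240 = 0
s = 20 or s = −12, giving (20, −1) and (−12, −1).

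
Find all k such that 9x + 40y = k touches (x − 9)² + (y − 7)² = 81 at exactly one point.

k = −8 or k = 730

Tangency holds when the distance from the centre (9, 7) to the line equals the radius 9:
|9·9 + 40·7 − k| / √1681 = 9
|k − (361)| = 9·41, so k = 730 or k = −8.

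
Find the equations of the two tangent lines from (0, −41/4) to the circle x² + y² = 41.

5x − 4y = 41 and 5x + 4y = −41

Write the tangent as mx − y + (−41/4 − m·(0)) = 0 and set its distance from the centre to √41:
(0m − (41/4))² = 41(m² + 1)
16m² − 25 = 0, so m = 5/4 or m = −5/4.
With m = 5/4: 5x − 4y = 41. With m = −5/4: 5x + 4y = −41.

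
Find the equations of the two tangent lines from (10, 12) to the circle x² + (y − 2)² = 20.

2x − y = 8 and x − 2y = −14

Let a tangent through (10, 12) have slope m. Its distance from (0, 2) must equal 2√5:
(−10m − (−10))² = 20(m² + 1)
2m² − 5m + 2 = 0, so m = 2 or m = 1/2.
Through (10, 12) these give 2x − y = 8 and x − 2y = −14.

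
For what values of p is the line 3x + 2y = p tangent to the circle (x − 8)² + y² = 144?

For a tangent, require d(centre, line) = r = 12.
|3·8 + 2·0 − p| / √13 = 12
|p − (24)| = 12√13.

p = 24 ± 12√13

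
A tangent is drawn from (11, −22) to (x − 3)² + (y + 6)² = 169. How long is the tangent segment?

With centre O = (3, −6), |OP|² = 320 and r² = 169.
The tangent meets the radius at right angles, so tangent² = |PO|² − r² = 320 − 169 = 151.

√151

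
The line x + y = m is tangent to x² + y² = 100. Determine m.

m = ±10√2

Tangency holds when the distance from the centre (0, 0) to the line equals the radius 10:
|1·0 + 1·0 − m| / √2 = 10
|m| = 10√2.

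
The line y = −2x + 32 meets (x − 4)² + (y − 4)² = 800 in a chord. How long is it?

24√5

The distance from (4, 4) to the line is 20/√5, and r² = 800.
Chord = 2√(r² − d²) = 2·√(720) = 24√5.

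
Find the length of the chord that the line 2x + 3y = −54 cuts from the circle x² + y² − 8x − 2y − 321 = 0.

From the line, y = (−54 − 2x)/3. Substituting:
13x² + 156x + 351 = 0  ⟹  x² + 12x + 27 = 0
x = −3 or x = −9, giving (−3, −16) and (−9, −12).
|(−3, −16) − (−9, −12)| = √((6)² + (−4)²) = 2√13.

2√13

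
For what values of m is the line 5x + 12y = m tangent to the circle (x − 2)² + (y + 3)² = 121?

m = −169 or m = 117

For a tangent, require d(centre, line) = r = 11.
|5·2 + 12·(−3) − m| / √169 = 11
|m − (−26)| = 11·13, so m = 117 or m = −169.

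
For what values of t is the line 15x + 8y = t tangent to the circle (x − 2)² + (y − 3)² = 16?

For a tangent, require d(centre, line) = r = 4.
|15·2 + 8·3 − t| / √289 = 4
|t − (54)| = 4·17, so t = 122 or t = −14.

t = −14 or t = 122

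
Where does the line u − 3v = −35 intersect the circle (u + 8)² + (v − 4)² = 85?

Express v = (35 + u)/3 and substitute into the circle:
10u² + 190u + 340 = 0  ⟹  u² + 19u + 34 = 0
u = −2 or u = −17, giving (−2, 11) and (−17, 6).

(−17, 6) and (−2, 11)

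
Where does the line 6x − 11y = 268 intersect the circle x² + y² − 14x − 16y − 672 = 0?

Express y = (−268 + 6x)/11 and substitute into the circle:
157x² − 5966x + 37680 = 0  ⟹  x² − 38x + 240 = 0
x = 30 or x = 8, giving (30, −8) and (8, −20).

(8, −20) and (30, −8)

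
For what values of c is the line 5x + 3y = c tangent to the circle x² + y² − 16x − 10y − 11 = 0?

c = 55 ± 10√34

The line touches the circle iff its distance from (8, 5) is 10:
|5·8 + 3·5 − c| / √34 = 10
|c − (55)| = 10√34.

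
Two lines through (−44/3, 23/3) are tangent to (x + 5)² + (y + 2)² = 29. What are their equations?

Write the tangent as mx − y + (23/3 − m·(−44/3)) = 0 and set its distance from the centre to √29:
[m·(29/3) − (−29/3)]² = 29(m² + 1)
10m² + 29m + 10 = 0, so m = −5/2 or m = −2/5.
Through (−44/3, 23/3) these give 5x + 2y = −58 and 2x + 5y = 9.

5x + 2y = −58 and 2x + 5y = 9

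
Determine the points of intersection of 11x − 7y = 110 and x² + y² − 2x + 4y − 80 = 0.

(3, −11) and (10, 0)

Substitute y = (−110 + 11x)/7:
170x² − 2210x + 5100 = 0  ⟹  x² − 13x + 30 = 0
x = 10 or x = 3, giving (10, 0) and (3, −11).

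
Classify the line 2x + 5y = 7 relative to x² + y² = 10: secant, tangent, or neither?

Substituting the line into the circle gives 29x² − 28x − 201 = 0.
Discriminant = (−28)² − 4·29·(−201) = 24100 > 0.
Two real roots: the line is a secant.

secant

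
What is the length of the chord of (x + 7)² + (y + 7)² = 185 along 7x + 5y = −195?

√74

From the line, y = (−195 − 7x)/5. Substituting:
74x² + 2590x + 22200 = 0  ⟹  x² + 35x + 300 = 0
x = −15 or x = −20, giving (−15, −18) and (−20, −11).
Chord length = distance between (−15, −18) and (−20, −11) = √74 = √74.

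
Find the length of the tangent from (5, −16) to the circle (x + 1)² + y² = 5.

√287

Centre (−1, 0), r² = 5. |PO|² = (6)² + (−16)² = 292.
The tangent meets the radius at right angles, so tangent² = |PO|² − r² = 292 − 5 = 287.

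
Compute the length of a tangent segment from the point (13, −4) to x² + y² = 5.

6√5

The centre is (0, 0) and r = √5. The square of the distance from P to the centre is 169 + 16 = 185.
The tangent meets the radius at right angles, so tangent² = |PO|² − r² = 185 − 5 = 180.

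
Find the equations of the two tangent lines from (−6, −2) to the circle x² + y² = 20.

Let a tangent through (−6, −2) have slope m. Its distance from (0, 0) must equal 2√5:
(6m − (2))² = 20(m² + 1)
2m² − 3m − 2 = 0, so m = −1/2 or m = 2.
With m = −1/2: x + 2y = −10. With m = 2: 2x − y = −10.

x + 2y = −10 and 2x − y = −10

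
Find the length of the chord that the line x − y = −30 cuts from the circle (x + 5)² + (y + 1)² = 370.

8√2

The distance from (−5, −1) to the line is 26/√2, and r² = 370.
Half the chord is √(r² − d²) = √(32), so the full chord is 8√2.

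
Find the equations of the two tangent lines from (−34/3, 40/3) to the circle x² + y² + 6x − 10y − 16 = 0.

7x + y = −66 and x + 7y = 82

Let a tangent through (−34/3, 40/3) have slope m. Its distance from (−3, 5) must equal 5√2:
(25/3m − (−25/3))² = 50(m² + 1)
7m² + 50m + 7 = 0, so m = −7 or m = −1/7.
Through (−34/3, 40/3) these give 7x + y = −66 and x + 7y = 82.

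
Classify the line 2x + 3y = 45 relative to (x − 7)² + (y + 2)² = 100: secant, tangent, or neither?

Substituting the line into the circle gives 13x² − 330x + 2142 = 0.
Discriminant = (−330)² − 4·13·(2142) = −2484 < 0.
No real roots: the line does not meet the circle.

neither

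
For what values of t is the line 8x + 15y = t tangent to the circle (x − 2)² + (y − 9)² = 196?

The line touches the circle iff its distance from (2, 9) is 14:
|8·2 + 15·9 − t| / √289 = 14
|t − (151)| = 14·17, so t = 389 or t = −87.

t = −87 or t = 389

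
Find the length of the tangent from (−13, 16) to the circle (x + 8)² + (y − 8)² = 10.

√79

The centre is (−8, 8) and r = √10. The square of the distance from P to the centre is 25 + 64 = 89.
Power of the point: PT² = |PO|² − r² = 79, so PT = √79.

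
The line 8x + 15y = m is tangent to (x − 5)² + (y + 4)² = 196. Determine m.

m = −258 or m = 218

The line touches the circle iff its distance from (5, −4) is 14:
|8·5 + 15·(−4) − m| / √289 = 14
|m − (−20)| = 14·17, so m = 218 or m = −258.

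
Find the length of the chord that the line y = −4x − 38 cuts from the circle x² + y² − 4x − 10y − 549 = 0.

10√17

The distance from (2, 5) to the line is 51/√17, and r² = 578.
Chord = 2√(r² − d²) = 2·√(425) = 10√17.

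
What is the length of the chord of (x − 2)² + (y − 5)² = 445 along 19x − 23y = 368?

Centre (2, 5), r² = 445. Perpendicular distance d from centre to line = |−445| / √890 = 445/√890.
Chord = 2√(r² − d²) = 2·√(445/2) = √890.

√890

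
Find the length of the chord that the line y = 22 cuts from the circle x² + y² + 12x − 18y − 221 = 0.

26

Centre (−6, 9), r² = 338. Perpendicular distance d from centre to line = |−13| / √1 = 13.
Chord = 2√(r² − d²) = 2·√(169) = 26.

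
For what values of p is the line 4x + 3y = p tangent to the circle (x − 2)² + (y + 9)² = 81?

p = −64 or p = 26

The line touches the circle iff its distance from (2, −9) is 9:
|4·2 + 3·(−9) − p| / √25 = 9
|p − (−19)| = 9·5, so p = 26 or p = −64.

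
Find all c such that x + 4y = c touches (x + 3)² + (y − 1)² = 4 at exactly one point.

c = 1 ± 2√17

Tangency holds when the distance from the centre (−3, 1) to the line equals the radius 2:
|1·(−3) + 4·1 − c| / √17 = 2
|c − (1)| = 2√17.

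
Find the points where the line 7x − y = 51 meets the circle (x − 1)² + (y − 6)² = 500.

(5, −16) and (11, 26)

Substitute y = 7x − 51:
50x² − 800x + 2750 = 0  ⟹  x² − 16x + 55 = 0
x = 11 or x = 5, giving (11, 26) and (5, −16).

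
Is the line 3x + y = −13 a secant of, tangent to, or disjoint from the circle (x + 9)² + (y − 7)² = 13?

d² = (3·(−9) + 1·7 − (−13))²/10 = 49/10; r² = 13.
Since d² < r², the line cuts the circle twice.

secant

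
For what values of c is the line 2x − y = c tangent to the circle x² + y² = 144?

c = ±12√5

Tangency holds when the distance from the centre (0, 0) to the line equals the radius 12:
|2·0 − 1·0 − c| / √5 = 12
|c| = 12√5.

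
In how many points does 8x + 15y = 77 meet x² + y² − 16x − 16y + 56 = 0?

2

d² = (8·8 + 15·8 − (77))²/289 = 11449/289; r² = 72.
Since d² < r², the line cuts the circle twice.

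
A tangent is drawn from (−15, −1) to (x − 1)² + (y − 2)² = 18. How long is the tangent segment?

√247

Centre (1, 2), r² = 18. |PO|² = (−16)² + (−3)² = 265.
The tangent meets the radius at right angles, so tangent² = |PO|² − r² = 265 − 18 = 247.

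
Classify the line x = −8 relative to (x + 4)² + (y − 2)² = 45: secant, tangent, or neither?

Substituting the line into the circle gives y² − 4y − 25 = 0.
Δ = 16 − (−100) = 116.
Two real roots: the line is a secant.

secant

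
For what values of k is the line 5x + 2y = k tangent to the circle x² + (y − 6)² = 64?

For a tangent, require d(centre, line) = r = 8.
|5·0 + 2·6 − k| / √29 = 8
|k − (12)| = 8√29.

k = 12 ± 8√29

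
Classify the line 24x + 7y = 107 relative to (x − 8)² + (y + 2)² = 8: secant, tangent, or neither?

d² = (24·8 + 7·(−2) − (107))²/625 = 5041/625; r² = 8.
Since d² > r², the line lies outside the circle.

neither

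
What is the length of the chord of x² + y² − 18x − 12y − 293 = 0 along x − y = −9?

From the line, y = x + 9. Substituting:
2x² − 12x − 320 = 0  ⟹  x² − 6x − 160 = 0
x = 16 or x = −10, giving (16, 25) and (−10, −1).
Chord length = distance between (16, 25) and (−10, −1) = √1352 = 26√2.

26√2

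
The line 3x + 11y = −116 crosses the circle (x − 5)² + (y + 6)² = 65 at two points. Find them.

(−2, −10) and (9, −13)

Substitute y = (−116 − 3x)/11:
130x² − 910x − 2340 = 0  ⟹  x² − 7x − 18 = 0
x = 9 or x = −2, giving (9, −13) and (−2, −10).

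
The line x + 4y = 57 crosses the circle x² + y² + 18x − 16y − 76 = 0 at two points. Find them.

(−19, 19) and (5, 13)

From the line, y = (57 − x)/4. Substituting:
17x² + 238x − 1615 = 0  ⟹  x² + 14x − 95 = 0
x = 5 or x = −19, giving (5, 13) and (−19, 19).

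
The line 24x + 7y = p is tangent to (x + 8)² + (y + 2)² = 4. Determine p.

p = −256 or p = −156

For a tangent, require d(centre, line) = r = 2.
|24·(−8) + 7·(−2) − p| / √625 = 2
|p − (−206)| = 2·25, so p = −156 or p = −256.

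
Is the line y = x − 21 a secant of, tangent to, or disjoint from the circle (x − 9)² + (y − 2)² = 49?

disjoint

Substituting the line into the circle gives 2x² − 64x + 561 = 0.
Discriminant = (−64)² − 4·2·(561) = −392 < 0.
No real roots: the line does not meet the circle.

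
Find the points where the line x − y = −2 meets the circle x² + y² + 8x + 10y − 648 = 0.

(−24, −22) and (13, 15)

Express y = x + 2 and substitute into the circle:
2x² + 22x − 624 = 0  ⟹  x² + 11x − 312 = 0
x = 13 or x = −24, giving (13, 15) and (−24, −22).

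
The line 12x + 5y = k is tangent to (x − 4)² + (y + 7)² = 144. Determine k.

The line touches the circle iff its distance from (4, −7) is 12:
|12·4 + 5·(−7) − k| / √169 = 12
|k − (13)| = 12·13, so k = 169 or k = −143.

k = −143 or k = 169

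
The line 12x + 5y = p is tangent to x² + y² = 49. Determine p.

p = −91 or p = 91

Tangency holds when the distance from the centre (0, 0) to the line equals the radius 7:
|12·0 + 5·0 − p| / √169 = 7
|p| = 7·13, so p = 91 or p = −91.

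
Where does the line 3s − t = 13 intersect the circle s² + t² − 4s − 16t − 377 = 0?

Substitute t = 3s − 13:
10s² − 130s = 0  ⟹  s² − 13s = 0
s = 13 or s = 0, giving (13, 26) and (0, −13).

(0, −13) and (13, 26)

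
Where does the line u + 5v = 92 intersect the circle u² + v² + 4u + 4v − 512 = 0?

(−8, 20) and (12, 16)

From the line, v = (92 − u)/5. Substituting:
26u² − 104u − 2496 = 0  ⟹  u² − 4u − 96 = 0
u = 12 or u = −8, giving (12, 16) and (−8, 20).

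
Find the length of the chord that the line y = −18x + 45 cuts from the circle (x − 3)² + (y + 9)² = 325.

10√13

The distance from (3, −9) to the line is 0/√325, and r² = 325.
Chord = 2√(r² − d²) = 2·√(325) = 10√13.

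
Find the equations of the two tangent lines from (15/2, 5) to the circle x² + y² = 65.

Write the tangent as mx − y + (5 − m·(15/2)) = 0 and set its distance from the centre to √65:
[m·(−15/2) − (−5)]² = 65(m² + 1)
7m² + 60m + 32 = 0, so m = −8 or m = −4/7.
Through (15/2, 5) these give 8x + y = 65 and 4x + 7y = 65.

8x + y = 65 and 4x + 7y = 65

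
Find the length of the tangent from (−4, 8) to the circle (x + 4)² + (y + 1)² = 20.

Centre (−4, −1), r² = 20. |PO|² = (0)² + (9)² = 81.
The tangent meets the radius at right angles, so tangent² = |PO|² − r² = 81 − 20 = 61.

√61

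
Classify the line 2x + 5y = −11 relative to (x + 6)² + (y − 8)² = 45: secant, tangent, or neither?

neither

Centre (−6, 8), r² = 45. Distance² from centre to line = (39)²/29 = 1521/29.
Since d² > r², the line lies outside the circle.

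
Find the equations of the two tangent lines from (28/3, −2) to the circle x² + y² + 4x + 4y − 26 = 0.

3x − 5y = 38 and 3x + 5y = 18

Write the tangent as mx − y + (−2 − m·(28/3)) = 0 and set its distance from the centre to √34:
[m·(−34/3) − (0)]² = 34(m² + 1)
25m² − 9 = 0, so m = 3/5 or m = −3/5.
Through (28/3, −2) these give 3x − 5y = 38 and 3x + 5y = 18.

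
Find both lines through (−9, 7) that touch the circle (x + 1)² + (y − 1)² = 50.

A line y − (7) = m(x − (−9)) is tangent when its distance from (−1, 1) is 5√2:
[m·(8) − (−6)]² = 50(m² + 1)
7m² + 48m − 7 = 0, so m = −7 or m = 1/7.
Through (−9, 7) these give 7x + y = −56 and x − 7y = −58.

7x + y = −56 and x − 7y = −58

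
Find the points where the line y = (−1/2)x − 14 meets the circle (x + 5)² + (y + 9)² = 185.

Substitute y = (−28 − x)/2:
5x² + 60x − 540 = 0  ⟹  x² + 12x − 108 = 0
x = 6 or x = −18, giving (6, −17) and (−18, −5).

(−18, −5) and (6, −17)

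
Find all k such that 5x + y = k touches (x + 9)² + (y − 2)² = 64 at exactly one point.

k = −43 ± 8√26

The line touches the circle iff its distance from (−9, 2) is 8:
|5·(−9) + 1·2 − k| / √26 = 8
|k − (−43)| = 8√26.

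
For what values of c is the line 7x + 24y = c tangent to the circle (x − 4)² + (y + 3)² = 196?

c = −394 or c = 306

Tangency holds when the distance from the centre (4, −3) to the line equals the radius 14:
|7·4 + 24·(−3) − c| / √625 = 14
|c − (−44)| = 14·25, so c = 306 or c = −394.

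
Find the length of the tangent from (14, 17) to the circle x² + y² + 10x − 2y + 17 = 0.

With centre O = (−5, 1), |OP|² = 617 and r² = 9.
Power of the point: PT² = |PO|² − r² = 608, so PT = 4√38.

4√38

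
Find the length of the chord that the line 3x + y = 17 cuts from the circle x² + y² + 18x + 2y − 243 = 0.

7√10

Substitute y = −3x + 17:
10x² − 90x + 80 = 0  ⟹  x² − 9x + 8 = 0
x = 8 or x = 1, giving (8, −7) and (1, 14).
|(8, −7) − (1, 14)| = √((7)² + (−21)²) = 7√10.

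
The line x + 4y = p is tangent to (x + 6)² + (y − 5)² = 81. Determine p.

p = 14 ± 9√17

Tangency holds when the distance from the centre (−6, 5) to the line equals the radius 9:
|1·(−6) + 4·5 − p| / √17 = 9
|p − (14)| = 9√17.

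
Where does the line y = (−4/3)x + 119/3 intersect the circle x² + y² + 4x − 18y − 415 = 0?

(8, 29) and (20, 13)

Express y = (119 − 4x)/3 and substitute into the circle:
25x² − 700x + 4000 = 0  ⟹  x² − 28x + 160 = 0
x = 20 or x = 8, giving (20, 13) and (8, 29).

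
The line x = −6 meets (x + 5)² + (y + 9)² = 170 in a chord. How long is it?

26

The distance from (−5, −9) to the line is 1, and r² = 170.
Half the chord is √(r² − d²) = √(169), so the full chord is 26.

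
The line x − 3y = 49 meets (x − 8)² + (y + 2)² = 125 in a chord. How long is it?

√10

Express y = (−49 + x)/3 and substitute into the circle:
10x² − 230x + 1300 = 0  ⟹  x² − 23x + 130 = 0
x = 13 or x = 10, giving (13, −12) and (10, −13).
Chord length = distance between (13, −12) and (10, −13) = √10 = √10.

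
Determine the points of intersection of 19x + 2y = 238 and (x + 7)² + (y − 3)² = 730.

From the line, y = (238 − 19x)/2. Substituting:
365x² − 8760x + 51100 = 0  ⟹  x² − 24x + 140 = 0
x = 14 or x = 10, giving (14, −14) and (10, 24).

(10, 24) and (14, −14)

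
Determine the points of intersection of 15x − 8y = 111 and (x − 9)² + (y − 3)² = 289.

Express y = (−111 + 15x)/8 and substitute into the circle:
289x² − 5202x + 4913 = 0  ⟹  x² − 18x + 17 = 0
x = 17 or x = 1, giving (17, 18) and (1, −12).

(1, −12) and (17, 18)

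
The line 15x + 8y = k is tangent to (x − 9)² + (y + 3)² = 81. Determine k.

k = −42 or k = 264

The line touches the circle iff its distance from (9, −3) is 9:
|15·9 + 8·(−3) − k| / √289 = 9
|k − (111)| = 9·17, so k = 264 or k = −42.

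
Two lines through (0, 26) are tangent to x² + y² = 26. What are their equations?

Let a tangent through (0, 26) have slope m. Its distance from (0, 0) must equal √26:
[m·(0) − (−26)]² = 26(m² + 1)
m² − 25 = 0, so m = −5 or m = 5.
Through (0, 26) these give 5x + y = 26 and 5x − y = −26.

5x + y = 26 and 5x − y = −26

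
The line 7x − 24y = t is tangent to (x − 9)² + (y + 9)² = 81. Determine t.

The line touches the circle iff its distance from (9, −9) is 9:
|7·9 − 24·(−9) − t| / √625 = 9
|t − (279)| = 9·25, so t = 504 or t = 54.

t = 54 or t = 504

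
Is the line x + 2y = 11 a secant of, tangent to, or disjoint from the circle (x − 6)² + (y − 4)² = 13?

secant

Substituting the line into the circle gives 5x² − 54x + 101 = 0.
Δ = 2916 − 2020 = 896.
Two real roots: the line is a secant.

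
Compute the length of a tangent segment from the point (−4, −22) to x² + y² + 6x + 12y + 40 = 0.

Centre (−3, −6), r² = 5. |PO|² = (−1)² + (−16)² = 257.
By the tangent–radius right angle, tangent length = √(|PO|² − r²) = √252 = 6√7.

6√7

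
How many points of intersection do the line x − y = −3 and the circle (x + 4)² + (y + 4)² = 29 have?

Centre (−4, −4), r² = 29. Distance² from centre to line = (3)²/2 = 9/2.
Since d² < r², the line cuts the circle twice.

2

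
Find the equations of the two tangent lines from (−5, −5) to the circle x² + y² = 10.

3x − y = −10 and x − 3y = 10

Let a tangent through (−5, −5) have slope m. Its distance from (0, 0) must equal √10:
[m·(5) − (5)]² = 10(m² + 1)
3m² − 10m + 3 = 0, so m = 3 or m = 1/3.
With m = 3: 3x − y = −10. With m = 1/3: x − 3y = 10.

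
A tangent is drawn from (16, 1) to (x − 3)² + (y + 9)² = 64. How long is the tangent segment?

√205

The centre is (3, −9) and r = 8. The square of the distance from P to the centre is 169 + 100 = 269.
Power of the point: PT² = |PO|² − r² = 205, so PT = √205.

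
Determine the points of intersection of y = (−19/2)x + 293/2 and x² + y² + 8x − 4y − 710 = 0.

Substitute y = (293 − 19x)/2:
365x² − 10950x + 80665 = 0  ⟹  x² − 30x + 221 = 0
x = 17 or x = 13, giving (17, −15) and (13, 23).

(13, 23) and (17, −15)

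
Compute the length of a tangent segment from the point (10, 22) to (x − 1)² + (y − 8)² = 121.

With centre O = (1, 8), |OP|² = 277 and r² = 121.
The tangent meets the radius at right angles, so tangent² = |PO|² − r² = 277 − 121 = 156.

2√39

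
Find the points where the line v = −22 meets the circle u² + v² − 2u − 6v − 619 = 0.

(−1, −22) and (3, −22)

Express v = −22 and substitute into the circle:
u² − 2u − 3 = 0
u = 3 or u = −1, giving (3, −22) and (−1, −22).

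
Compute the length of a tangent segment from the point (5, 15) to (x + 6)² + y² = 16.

√330

With centre O = (−6, 0), |OP|² = 346 and r² = 16.
Power of the point: PT² = |PO|² − r² = 330, so PT = √330.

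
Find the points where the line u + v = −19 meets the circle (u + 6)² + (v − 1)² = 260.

Express v = −u − 19 and substitute into the circle:
2u² + 52u + 176 = 0  ⟹  u² + 26u + 88 = 0
u = −4 or u = −22, giving (−4, −15) and (−22, 3).

(−22, 3) and (−4, −15)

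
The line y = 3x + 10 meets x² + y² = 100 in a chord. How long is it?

Centre (0, 0), r² = 100. Perpendicular distance d from centre to line = |10| / √10 = 10/√10.
Chord = 2√(r² − d²) = 2·√(90) = 6√10.

6√10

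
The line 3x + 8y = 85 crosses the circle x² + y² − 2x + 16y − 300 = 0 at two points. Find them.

Substitute y = (85 − 3x)/8:
73x² − 1022x − 1095 = 0  ⟹  x² − 14x − 15 = 0
x = 15 or x = −1, giving (15, 5) and (−1, 11).

(−1, 11) and (15, 5)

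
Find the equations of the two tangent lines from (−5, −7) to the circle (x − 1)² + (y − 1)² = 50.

x − 7y = 44 and 7x + y = −42

Let a tangent through (−5, −7) have slope m. Its distance from (1, 1) must equal 5√2:
(6m − (8))² = 50(m² + 1)
7m² + 48m − 7 = 0, so m = 1/7 or m = −7.
With m = 1/7: x − 7y = 44. With m = −7: 7x + y = −42.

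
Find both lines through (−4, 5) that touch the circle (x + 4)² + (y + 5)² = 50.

x + y = 1 and x − y = −9

Write the tangent as mx − y + (5 − m·(−4)) = 0 and set its distance from the centre to 5√2:
[m·(0) − (−10)]² = 50(m² + 1)
m² − 1 = 0, so m = −1 or m = 1.
Through (−4, 5) these give x + y = 1 and x − y = −9.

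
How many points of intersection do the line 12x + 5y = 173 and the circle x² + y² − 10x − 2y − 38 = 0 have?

0

Substituting the line into the circle gives 169x² − 4282x + 27249 = 0.
Δ = 18335524 − 18420324 = −84800.
No real roots: the line does not meet the circle.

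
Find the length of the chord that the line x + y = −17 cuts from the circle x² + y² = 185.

9√2

Substitute y = −x − 17:
2x² + 34x + 104 = 0  ⟹  x² + 17x + 52 = 0
x = −4 or x = −13, giving (−4, −13) and (−13, −4).
Chord length = distance between (−4, −13) and (−13, −4) = √162 = 9√2.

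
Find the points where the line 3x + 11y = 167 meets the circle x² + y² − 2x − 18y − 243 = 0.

(−14, 19) and (19, 10)

From the line, y = (167 − 3x)/11. Substituting:
130x² − 650x − 34580 = 0  ⟹  x² − 5x − 266 = 0
x = 19 or x = −14, giving (19, 10) and (−14, 19).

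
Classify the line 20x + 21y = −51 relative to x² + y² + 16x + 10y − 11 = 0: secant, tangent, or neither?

secant

Substituting the line into the circle gives 841x² + 4896x − 12960 = 0.
Δ = 23970816 − (−43597440) = 67568256.
Two real roots: the line is a secant.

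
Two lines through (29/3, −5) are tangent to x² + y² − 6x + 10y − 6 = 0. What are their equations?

3x + y = 24 and 3x − y = 34

Let a tangent through (29/3, −5) have slope m. Its distance from (3, −5) must equal 2√10:
[m·(−20/3) − (0)]² = 40(m² + 1)
m² − 9 = 0, so m = −3 or m = 3.
With m = −3: 3x + y = 24. With m = 3: 3x − y = 34.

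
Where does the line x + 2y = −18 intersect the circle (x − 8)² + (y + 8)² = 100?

Substitute y = (−18 − x)/2:
5x² − 60x − 140 = 0  ⟹  x² − 12x − 28 = 0
x = 14 or x = −2, giving (14, −16) and (−2, −8).

(−2, −8) and (14, −16)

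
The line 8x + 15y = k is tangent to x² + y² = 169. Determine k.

The line touches the circle iff its distance from (0, 0) is 13:
|8·0 + 15·0 − k| / √289 = 13
|k| = 13·17, so k = 221 or k = −221.

k = −221 or k = 221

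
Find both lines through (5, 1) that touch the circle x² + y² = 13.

2x + 3y = 13 and 3x − 2y = 13

A line y − (1) = m(x − (5)) is tangent when its distance from (0, 0) is √13:
[m·(−5) − (−1)]² = 13(m² + 1)
6m² − 5m − 6 = 0, so m = −2/3 or m = 3/2.
Through (5, 1) these give 2x + 3y = 13 and 3x − 2y = 13.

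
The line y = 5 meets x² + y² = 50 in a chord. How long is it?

Substitute y = 5:
x² − 25 = 0
x = 5 or x = −5, giving (5, 5) and (−5, 5).
Chord length = distance between (5, 5) and (−5, 5) = √100 = 10.

10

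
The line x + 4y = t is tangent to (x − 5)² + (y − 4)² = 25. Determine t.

For a tangent, require d(centre, line) = r = 5.
|1·5 + 4·4 − t| / √17 = 5
|t − (21)| = 5√17.

t = 21 ± 5√17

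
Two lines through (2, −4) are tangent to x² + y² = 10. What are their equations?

Let a tangent through (2, −4) have slope m. Its distance from (0, 0) must equal √10:
(−2m − (4))² = 10(m² + 1)
3m² − 8m − 3 = 0, so m = −1/3 or m = 3.
With m = −1/3: x + 3y = −10. With m = 3: 3x − y = 10.

x + 3y = −10 and 3x − y = 10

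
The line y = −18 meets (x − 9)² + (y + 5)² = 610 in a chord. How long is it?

The distance from (9, −5) to the line is 13, and r² = 610.
Half the chord is √(r² − d²) = √(441), so the full chord is 42.

42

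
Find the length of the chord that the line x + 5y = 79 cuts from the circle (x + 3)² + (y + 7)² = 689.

Express y = (79 − x)/5 and substitute into the circle:
26x² − 78x − 4004 = 0  ⟹  x² − 3x − 154 = 0
x = 14 or x = −11, giving (14, 13) and (−11, 18).
|(14, 13) − (−11, 18)| = √((25)² + (−5)²) = 5√26.

5√26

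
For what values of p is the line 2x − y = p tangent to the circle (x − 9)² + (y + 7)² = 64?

p = 25 ± 8√5

For a tangent, require d(centre, line) = r = 8.
|2·9 − 1·(−7) − p| / √5 = 8
|p − (25)| = 8√5.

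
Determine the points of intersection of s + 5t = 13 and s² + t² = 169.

(−12, 5) and (13, 0)

Express t = (13 − s)/5 and substitute into the circle:
26s² − 26s − 4056 = 0  ⟹  s² − s − 156 = 0
s = 13 or s = −12, giving (13, 0) and (−12, 5).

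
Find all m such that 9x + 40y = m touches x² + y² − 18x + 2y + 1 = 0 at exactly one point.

The line touches the circle iff its distance from (9, −1) is 9:
|9·9 + 40·(−1) − m| / √1681 = 9
|m − (41)| = 9·41, so m = 410 or m = −328.

m = −328 or m = 410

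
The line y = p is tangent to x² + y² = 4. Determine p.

Tangency holds when the distance from the centre (0, 0) to the line equals the radius 2:
|0·0 + 1·0 − p| / √1 = 2
|p| = 2, so p = 2 or p = −2.

p = −2 or p = 2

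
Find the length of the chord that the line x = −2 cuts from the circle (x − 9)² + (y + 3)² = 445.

36

The line gives x = −2. Substituting into the circle:
y² + 6y − 315 = 0
y = 15 or y = −21, giving (−2, 15) and (−2, −21).
|(−2, 15) − (−2, −21)| = √((0)² + (36)²) = 36.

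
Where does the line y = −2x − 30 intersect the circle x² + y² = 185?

Substitute y = −2x − 30:
5x² + 120x + 715 = 0  ⟹  x² + 24x + 143 = 0
x = −11 or x = −13, giving (−11, −8) and (−13, −4).

(−13, −4) and (−11, −8)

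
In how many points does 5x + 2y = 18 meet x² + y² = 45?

2

Substituting the line into the circle gives 29x² − 180x + 144 = 0.
Δ = 32400 − 16704 = 15696.
Two real roots: the line is a secant.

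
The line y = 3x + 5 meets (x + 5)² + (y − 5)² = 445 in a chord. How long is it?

13√10

Substitute y = 3x + 5:
10x² + 10x − 420 = 0  ⟹  x² + x − 42 = 0
x = 6 or x = −7, giving (6, 23) and (−7, −16).
|(6, 23) − (−7, −16)| = √((13)² + (39)²) = 13√10.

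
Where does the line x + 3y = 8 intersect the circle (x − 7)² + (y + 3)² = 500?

From the line, y = (8 − x)/3. Substituting:
10x² − 160x − 3770 = 0  ⟹  x² − 16x − 377 = 0
x = 29 or x = −13, giving (29, −7) and (−13, 7).

(−13, 7) and (29, −7)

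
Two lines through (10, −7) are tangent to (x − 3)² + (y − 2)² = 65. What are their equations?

A line y − (−7) = m(x − (10)) is tangent when its distance from (3, 2) is √65:
(−7m − (9))² = 65(m² + 1)
8m² − 63m − 8 = 0, so m = 8 or m = −1/8.
Through (10, −7) these give 8x − y = 87 and x + 8y = −46.

8x − y = 87 and x + 8y = −46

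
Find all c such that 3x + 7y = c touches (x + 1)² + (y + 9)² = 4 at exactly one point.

c = −66 ± 2√58

Tangency holds when the distance from the centre (−1, −9) to the line equals the radius 2:
|3·(−1) + 7·(−9) − c| / √58 = 2
|c − (−66)| = 2√58.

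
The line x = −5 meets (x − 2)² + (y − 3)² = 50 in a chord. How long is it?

2

The line gives x = −5. Substituting into the circle:
y² − 6y + 8 = 0
y = 4 or y = 2, giving (−5, 4) and (−5, 2).
Chord length = distance between (−5, 4) and (−5, 2) = √4 = 2.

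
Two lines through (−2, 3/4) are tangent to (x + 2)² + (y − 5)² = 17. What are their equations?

x − 4y = −5 and x + 4y = 1

Let a tangent through (−2, 3/4) have slope m. Its distance from (−2, 5) must equal √17:
(0m − (17/4))² = 17(m² + 1)
16m² − 1 = 0, so m = 1/4 or m = −1/4.
Through (−2, 3/4) these give x − 4y = −5 and x + 4y = 1.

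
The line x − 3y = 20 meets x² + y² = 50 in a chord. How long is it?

2√10

Substitute y = (−20 + x)/3:
10x² − 40x − 50 = 0  ⟹  x² − 4x − 5 = 0
x = 5 or x = −1, giving (5, −5) and (−1, −7).
|(5, −5) − (−1, −7)| = √((6)² + (2)²) = 2√10.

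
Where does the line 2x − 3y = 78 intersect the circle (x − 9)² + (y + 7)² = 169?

Substitute y = (−78 + 2x)/3:
13x² − 390x + 2457 = 0  ⟹  x² − 30x + 189 = 0
x = 21 or x = 9, giving (21, −12) and (9, −20).

(9, −20) and (21, −12)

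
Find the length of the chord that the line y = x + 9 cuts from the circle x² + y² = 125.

Substitute y = x + 9:
2x² + 18x − 44 = 0  ⟹  x² + 9x − 22 = 0
x = 2 or x = −11, giving (2, 11) and (−11, −2).
|(2, 11) − (−11, −2)| = √((13)² + (13)²) = 13√2.

13√2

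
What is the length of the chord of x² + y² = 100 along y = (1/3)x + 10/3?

6√10

Express y = (10 + x)/3 and substitute into the circle:
10x² + 20x − 800 = 0  ⟹  x² + 2x − 80 = 0
x = 8 or x = −10, giving (8, 6) and (−10, 0).
Chord length = distance between (8, 6) and (−10, 0) = √360 = 6√10.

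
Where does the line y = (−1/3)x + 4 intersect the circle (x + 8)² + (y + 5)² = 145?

(−9, 7) and (0, 4)

From the line, y = (12 − x)/3. Substituting:
10x² + 90x = 0  ⟹  x² + 9x = 0
x = 0 or x = −9, giving (0, 4) and (−9, 7).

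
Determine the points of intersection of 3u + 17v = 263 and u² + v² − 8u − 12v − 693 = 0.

(−20, 19) and (31, 10)

From the line, v = (263 − 3u)/17. Substituting:
298u² − 3278u − 184760 = 0  ⟹  u² − 11u − 620 = 0
u = 31 or u = −20, giving (31, 10) and (−20, 19).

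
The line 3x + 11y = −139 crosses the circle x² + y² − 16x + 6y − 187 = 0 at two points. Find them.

(−6, −11) and (16, −17)

Substitute y = (−139 − 3x)/11:
130x² − 1300x − 12480 = 0  ⟹  x² − 10x − 96 = 0
x = 16 or x = −6, giving (16, −17) and (−6, −11).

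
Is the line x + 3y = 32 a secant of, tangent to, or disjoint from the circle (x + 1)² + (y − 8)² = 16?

secant

Centre (−1, 8), r² = 16. Distance² from centre to line = (−9)²/10 = 81/10.
Since d² < r², the line cuts the circle twice.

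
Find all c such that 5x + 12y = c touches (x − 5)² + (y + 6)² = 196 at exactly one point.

c = −229 or c = 135

For a tangent, require d(centre, line) = r = 14.
|5·5 + 12·(−6) − c| / √169 = 14
|c − (−47)| = 14·13, so c = 135 or c = −229.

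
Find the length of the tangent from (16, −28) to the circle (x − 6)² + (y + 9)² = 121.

Centre (6, −9), r² = 121. |PO|² = (10)² + (−19)² = 461.
Power of the point: PT² = |PO|² − r² = 340, so PT = 2√85.

2√85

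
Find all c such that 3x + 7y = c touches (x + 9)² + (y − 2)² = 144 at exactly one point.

c = −13 ± 12√58

Tangency holds when the distance from the centre (−9, 2) to the line equals the radius 12:
|3·(−9) + 7·2 − c| / √58 = 12
|c − (−13)| = 12√58.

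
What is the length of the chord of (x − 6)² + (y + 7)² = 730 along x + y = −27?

28√2

From the line, y = −x − 27. Substituting:
2x² + 28x − 294 = 0  ⟹  x² + 14x − 147 = 0
x = 7 or x = −21, giving (7, −34) and (−21, −6).
|(7, −34) − (−21, −6)| = √((28)² + (−28)²) = 28√2.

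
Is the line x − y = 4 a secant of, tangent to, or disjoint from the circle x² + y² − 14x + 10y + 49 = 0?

Centre (7, −5), r² = 25. Distance² from centre to line = (8)²/2 = 32.
Since d² > r², the line lies outside the circle.

disjoint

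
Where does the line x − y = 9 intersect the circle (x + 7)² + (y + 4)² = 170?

(−8, −17) and (6, −3)

Substitute y = x − 9:
2x² + 4x − 96 = 0  ⟹  x² + 2x − 48 = 0
x = 6 or x = −8, giving (6, −3) and (−8, −17).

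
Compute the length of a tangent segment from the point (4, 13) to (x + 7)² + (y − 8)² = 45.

Centre (−7, 8), r² = 45. |PO|² = (11)² + (5)² = 146.
The tangent meets the radius at right angles, so tangent² = |PO|² − r² = 146 − 45 = 101.

√101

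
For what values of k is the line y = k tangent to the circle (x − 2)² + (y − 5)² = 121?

Tangency holds when the distance from the centre (2, 5) to the line equals the radius 11:
|0·2 + 1·5 − k| / √1 = 11
|k − (5)| = 11, so k = 16 or k = −6.

k = −6 or k = 16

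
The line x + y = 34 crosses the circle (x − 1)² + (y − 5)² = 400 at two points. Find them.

From the line, y = −x + 34. Substituting:
2x² − 60x + 442 = 0  ⟹  x² − 30x + 221 = 0
x = 17 or x = 13, giving (17, 17) and (13, 21).

(13, 21) and (17, 17)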